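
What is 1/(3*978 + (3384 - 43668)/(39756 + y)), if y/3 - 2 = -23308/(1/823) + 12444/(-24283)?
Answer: 232743212267/682868747827440 ≈ 0.00034083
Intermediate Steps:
y = -1397424668550/24283 (y = 6 + 3*(-23308/(1/823) + 12444/(-24283)) = 6 + 3*(-23308/1/823 + 12444*(-1/24283)) = 6 + 3*(-23308*823 - 12444/24283) = 6 + 3*(-19182484 - 12444/24283) = 6 + 3*(-465808271416/24283) = 6 - 1397424814248/24283 = -1397424668550/24283 ≈ -5.7547e+7)
1/(3*978 + (3384 - 43668)/(39756 + y)) = 1/(3*978 + (3384 - 43668)/(39756 - 1397424668550/24283)) = 1/(2934 - 40284/(-1396459273602/24283)) = 1/(2934 - 40284*(-24283/1396459273602)) = 1/(2934 + 163036062/232743212267) = 1/(682868747827440/232743212267) = 232743212267/682868747827440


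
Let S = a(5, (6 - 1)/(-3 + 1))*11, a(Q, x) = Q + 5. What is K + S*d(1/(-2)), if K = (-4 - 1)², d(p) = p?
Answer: -30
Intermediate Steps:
a(Q, x) = 5 + Q
K = 25 (K = (-5)² = 25)
S = 110 (S = (5 + 5)*11 = 10*11 = 110)
K + S*d(1/(-2)) = 25 + 110/(-2) = 25 + 110*(-½) = 25 - 55 = -30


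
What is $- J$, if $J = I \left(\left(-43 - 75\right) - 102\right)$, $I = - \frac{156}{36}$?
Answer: $- \frac{2860}{3} \approx -953.33$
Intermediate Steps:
$I = - \frac{13}{3}$ ($I = \left(-156\right) \frac{1}{36} = - \frac{13}{3} \approx -4.3333$)
$J = \frac{2860}{3}$ ($J = - \frac{13 \left(\left(-43 - 75\right) - 102\right)}{3} = - \frac{13 \left(-118 - 102\right)}{3} = \left(- \frac{13}{3}\right) \left(-220\right) = \frac{2860}{3} \approx 953.33$)
$- J = \left(-1\right) \frac{2860}{3} = - \frac{2860}{3}$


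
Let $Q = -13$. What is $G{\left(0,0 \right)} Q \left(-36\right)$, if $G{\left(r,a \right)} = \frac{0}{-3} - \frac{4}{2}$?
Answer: $-936$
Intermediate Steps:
$G{\left(r,a \right)} = -2$ ($G{\left(r,a \right)} = 0 \left(- \frac{1}{3}\right) - 2 = 0 - 2 = -2$)
$G{\left(0,0 \right)} Q \left(-36\right) = \left(-2\right) \left(-13\right) \left(-36\right) = 26 \left(-36\right) = -936$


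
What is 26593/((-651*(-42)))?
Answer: 3799/3906 ≈ 0.97261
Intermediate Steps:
26593/((-651*(-42))) = 26593/27342 = 26593*(1/27342) = 3799/3906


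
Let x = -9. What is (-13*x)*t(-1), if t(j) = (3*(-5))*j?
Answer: 1755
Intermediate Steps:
t(j) = -15*j
(-13*x)*t(-1) = (-13*(-9))*(-15*(-1)) = 117*15 = 1755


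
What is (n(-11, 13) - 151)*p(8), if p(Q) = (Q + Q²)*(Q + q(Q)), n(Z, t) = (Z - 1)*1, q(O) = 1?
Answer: -105624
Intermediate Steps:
n(Z, t) = -1 + Z (n(Z, t) = (-1 + Z)*1 = -1 + Z)
p(Q) = (1 + Q)*(Q + Q²) (p(Q) = (Q + Q²)*(Q + 1) = (Q + Q²)*(1 + Q) = (1 + Q)*(Q + Q²))
(n(-11, 13) - 151)*p(8) = ((-1 - 11) - 151)*(8*(1 + 8² + 2*8)) = (-12 - 151)*(8*(1 + 64 + 16)) = -1304*81 = -163*648 = -105624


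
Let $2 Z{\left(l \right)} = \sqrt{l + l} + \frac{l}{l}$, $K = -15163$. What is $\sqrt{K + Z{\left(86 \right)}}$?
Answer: $\frac{\sqrt{-60650 + 4 \sqrt{43}}}{2} \approx 123.11 i$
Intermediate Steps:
$Z{\left(l \right)} = \frac{1}{2} + \frac{\sqrt{2} \sqrt{l}}{2}$ ($Z{\left(l \right)} = \frac{\sqrt{l + l} + \frac{l}{l}}{2} = \frac{\sqrt{2 l} + 1}{2} = \frac{\sqrt{2} \sqrt{l} + 1}{2} = \frac{1 + \sqrt{2} \sqrt{l}}{2} = \frac{1}{2} + \frac{\sqrt{2} \sqrt{l}}{2}$)
$\sqrt{K + Z{\left(86 \right)}} = \sqrt{-15163 + \left(\frac{1}{2} + \frac{\sqrt{2} \sqrt{86}}{2}\right)} = \sqrt{-15163 + \left(\frac{1}{2} + \sqrt{43}\right)} = \sqrt{- \frac{30325}{2} + \sqrt{43}}$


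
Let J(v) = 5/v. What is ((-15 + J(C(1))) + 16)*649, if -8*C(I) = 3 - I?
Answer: -12331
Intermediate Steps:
C(I) = -3/8 + I/8 (C(I) = -(3 - I)/8 = -3/8 + I/8)
((-15 + J(C(1))) + 16)*649 = ((-15 + 5/(-3/8 + (⅛)*1)) + 16)*649 = ((-15 + 5/(-3/8 + ⅛)) + 16)*649 = ((-15 + 5/(-¼)) + 16)*649 = ((-15 + 5*(-4)) + 16)*649 = ((-15 - 20) + 16)*649 = (-35 + 16)*649 = -19*649 = -12331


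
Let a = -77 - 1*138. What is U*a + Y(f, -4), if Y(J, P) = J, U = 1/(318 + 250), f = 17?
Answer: 9441/568 ≈ 16.621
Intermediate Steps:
U = 1/568 ≈ 0.0017606
a = -215 (a = -77 - 138 = -215)
U*a + Y(f, -4) = (1/568)*(-215) + 17 = -215/568 + 17 = 9441/568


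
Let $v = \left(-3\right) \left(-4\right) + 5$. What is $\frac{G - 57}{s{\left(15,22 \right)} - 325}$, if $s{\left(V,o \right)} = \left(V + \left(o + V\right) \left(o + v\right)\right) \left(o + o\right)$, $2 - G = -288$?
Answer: $\frac{233}{63827} \approx 0.0036505$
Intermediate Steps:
$v = 17$ ($v = 12 + 5 = 17$)
$G = 290$ ($G = 2 - -288 = 2 + 288 = 290$)
$s{\left(V,o \right)} = 2 o \left(V + \left(17 + o\right) \left(V + o\right)\right)$ ($s{\left(V,o \right)} = \left(V + \left(o + V\right) \left(o + 17\right)\right) \left(o + o\right) = \left(V + \left(V + o\right) \left(17 + o\right)\right) 2 o = \left(V + \left(17 + o\right) \left(V + o\right)\right) 2 o = 2 o \left(V + \left(17 + o\right) \left(V + o\right)\right)$)
$\frac{G - 57}{s{\left(15,22 \right)} - 325} = \frac{290 - 57}{2 \cdot 22 \left(22^{2} + 17 \cdot 22 + 18 \cdot 15 + 15 \cdot 22\right) - 325} = \frac{233}{2 \cdot 22 \left(484 + 374 + 270 + 330\right) - 325} = \frac{233}{2 \cdot 22 \cdot 1458 - 325} = \frac{233}{64152 - 325} = \frac{233}{63827}$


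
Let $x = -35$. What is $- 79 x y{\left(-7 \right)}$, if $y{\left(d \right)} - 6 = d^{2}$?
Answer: $152075$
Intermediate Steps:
$y{\left(d \right)} = 6 + d^{2}$
$- 79 x y{\left(-7 \right)} = \left(-79\right) \left(-35\right) \left(6 + \left(-7\right)^{2}\right) = 2765 \left(6 + 49\right) = 2765 \cdot 55 = 152075$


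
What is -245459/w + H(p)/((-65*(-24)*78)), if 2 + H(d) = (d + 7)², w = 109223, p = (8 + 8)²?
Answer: -22312823879/13290254640 ≈ -1.6789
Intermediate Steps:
p = 256 (p = 16² = 256)
H(d) = -2 + (7 + d)² (H(d) = -2 + (d + 7)² = -2 + (7 + d)²)
-245459/w + H(p)/((-65*(-24)*78)) = -245459/109223 + (-2 + (7 + 256)²)/((-65*(-24)*78)) = -245459*1/109223 + (-2 + 263²)/((1560*78)) = -245459/109223 + (-2 + 69169)/121680 = -245459/109223 + 69167*(1/121680) = -245459/109223 + 69167/121680 = -22312823879/13290254640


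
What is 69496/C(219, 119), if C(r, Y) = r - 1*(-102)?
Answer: 69496/321 ≈ 216.50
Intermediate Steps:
C(r, Y) = 102 + r (C(r, Y) = r + 102 = 102 + r)
69496/C(219, 119) = 69496/(102 + 219) = 69496/321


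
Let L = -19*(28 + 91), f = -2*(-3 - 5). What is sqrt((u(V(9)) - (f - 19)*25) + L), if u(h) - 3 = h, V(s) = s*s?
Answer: I*sqrt(2102) ≈ 45.848*I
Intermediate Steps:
V(s) = s**2
f = 16 (f = -2*(-8) = 16)
u(h) = 3 + h
L = -2261 (L = -19*119 = -2261)
sqrt((u(V(9)) - (f - 19)*25) + L) = sqrt(((3 + 9**2) - (16 - 19)*25) - 2261) = sqrt(((3 + 81) - (-3)*25) - 2261) = sqrt((84 - 1*(-75)) - 2261) = sqrt((84 + 75) - 2261) = sqrt(159 - 2261) = sqrt(-2102) = I*sqrt(2102)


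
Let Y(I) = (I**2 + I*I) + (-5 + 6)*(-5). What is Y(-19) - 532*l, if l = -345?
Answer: 184257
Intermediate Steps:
Y(I) = -5 + 2*I**2 (Y(I) = (I**2 + I**2) + 1*(-5) = 2*I**2 - 5 = -5 + 2*I**2)
Y(-19) - 532*l = (-5 + 2*(-19)**2) - 532*(-345) = (-5 + 2*361) + 183540 = (-5 + 722) + 183540 = 717 + 183540 = 184257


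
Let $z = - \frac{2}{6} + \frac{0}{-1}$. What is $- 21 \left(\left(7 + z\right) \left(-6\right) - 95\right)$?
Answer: $2835$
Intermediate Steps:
$z = - \frac{1}{3}$ ($z = \left(-2\right) \frac{1}{6} + 0 \left(-1\right) = - \frac{1}{3} + 0 = - \frac{1}{3} \approx -0.33333$)
$- 21 \left(\left(7 + z\right) \left(-6\right) - 95\right) = - 21 \left(\left(7 - \frac{1}{3}\right) \left(-6\right) - 95\right) = - 21 \left(\frac{20}{3} \left(-6\right) - 95\right) = - 21 \left(-40 - 95\right) = \left(-21\right) \left(-135\right) = 2835$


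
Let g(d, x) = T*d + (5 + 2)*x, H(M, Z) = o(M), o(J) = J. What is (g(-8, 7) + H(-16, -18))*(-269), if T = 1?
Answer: -6725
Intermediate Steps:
H(M, Z) = M
g(d, x) = d + 7*x (g(d, x) = 1*d + (5 + 2)*x = d + 7*x)
(g(-8, 7) + H(-16, -18))*(-269) = ((-8 + 7*7) - 16)*(-269) = ((-8 + 49) - 16)*(-269) = (41 - 16)*(-269) = 25*(-269) = -6725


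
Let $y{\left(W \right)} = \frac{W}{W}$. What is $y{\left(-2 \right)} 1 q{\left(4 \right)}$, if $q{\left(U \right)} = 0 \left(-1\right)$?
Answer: $0$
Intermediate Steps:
$y{\left(W \right)} = 1$
$q{\left(U \right)} = 0$
$y{\left(-2 \right)} 1 q{\left(4 \right)} = 1 \cdot 1 \cdot 0 = 1 \cdot 0 = 0$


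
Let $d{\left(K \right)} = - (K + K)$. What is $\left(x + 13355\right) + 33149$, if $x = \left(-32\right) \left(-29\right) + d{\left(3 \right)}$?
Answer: $47426$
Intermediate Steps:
$d{\left(K \right)} = - 2 K$
$x = 922$ ($x = \left(-32\right) \left(-29\right) - 6 = 928 - 6 = 922$)
$\left(x + 13355\right) + 33149 = \left(922 + 13355\right) + 33149 = 14277 + 33149 = 47426$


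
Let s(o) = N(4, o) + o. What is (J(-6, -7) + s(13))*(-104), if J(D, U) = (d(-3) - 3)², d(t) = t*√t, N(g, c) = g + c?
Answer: -1248 - 1872*I*√3 ≈ -1248.0 - 3242.4*I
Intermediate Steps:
N(g, c) = c + g
s(o) = 4 + 2*o (s(o) = (o + 4) + o = (4 + o) + o = 4 + 2*o)
d(t) = t^(3/2)
J(D, U) = (-3 - 3*I*√3)² (J(D, U) = ((-3)^(3/2) - 3)² = (-3*I*√3 - 3)² = (-3 - 3*I*√3)²)
(J(-6, -7) + s(13))*(-104) = ((-18 + 18*I*√3) + (4 + 2*13))*(-104) = ((-18 + 18*I*√3) + (4 + 26))*(-104) = ((-18 + 18*I*√3) + 30)*(-104) = (12 + 18*I*√3)*(-104) = -1248 - 1872*I*√3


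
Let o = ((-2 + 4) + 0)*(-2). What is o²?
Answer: 16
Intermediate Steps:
o = -4 (o = (2 + 0)*(-2) = 2*(-2) = -4)
o² = (-4)² = 16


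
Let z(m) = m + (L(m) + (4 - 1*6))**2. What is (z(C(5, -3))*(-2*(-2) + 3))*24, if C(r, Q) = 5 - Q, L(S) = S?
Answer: 7392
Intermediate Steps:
z(m) = m + (-2 + m)**2 (z(m) = m + (m + (4 - 1*6))**2 = m + (m + (4 - 6))**2 = m + (m - 2)**2 = m + (-2 + m)**2)
(z(C(5, -3))*(-2*(-2) + 3))*24 = (((5 - 1*(-3)) + (-2 + (5 - 1*(-3)))**2)*(-2*(-2) + 3))*24 = (((5 + 3) + (-2 + (5 + 3))**2)*(4 + 3))*24 = ((8 + (-2 + 8)**2)*7)*24 = ((8 + 6**2)*7)*24 = ((8 + 36)*7)*24 = (44*7)*24 = 308*24 = 7392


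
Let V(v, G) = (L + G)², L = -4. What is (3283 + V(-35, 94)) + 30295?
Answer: 41678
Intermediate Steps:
V(v, G) = (-4 + G)²
(3283 + V(-35, 94)) + 30295 = (3283 + (-4 + 94)²) + 30295 = (3283 + 90²) + 30295 = (3283 + 8100) + 30295 = 11383 + 30295 = 41678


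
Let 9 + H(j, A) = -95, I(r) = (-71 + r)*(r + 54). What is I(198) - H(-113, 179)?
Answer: 32108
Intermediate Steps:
I(r) = (-71 + r)*(54 + r)
H(j, A) = -104 (H(j, A) = -9 - 95 = -104)
I(198) - H(-113, 179) = (-3834 + 198² - 17*198) - 1*(-104) = (-3834 + 39204 - 3366) + 104 = 32004 + 104 = 32108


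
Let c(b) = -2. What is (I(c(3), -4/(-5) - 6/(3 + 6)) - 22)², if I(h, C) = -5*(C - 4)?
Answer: 64/9 ≈ 7.1111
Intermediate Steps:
I(h, C) = 20 - 5*C (I(h, C) = -5*(-4 + C) = 20 - 5*C)
(I(c(3), -4/(-5) - 6/(3 + 6)) - 22)² = ((20 - 5*(-4/(-5) - 6/(3 + 6))) - 22)² = ((20 - 5*(-4*(-⅕) - 6/9)) - 22)² = ((20 - 5*(⅘ - 6*⅑)) - 22)² = ((20 - 5*(⅘ - ⅔)) - 22)² = ((20 - 5*2/15) - 22)² = ((20 - ⅔) - 22)² = (58/3 - 22)² = (-8/3)² = 64/9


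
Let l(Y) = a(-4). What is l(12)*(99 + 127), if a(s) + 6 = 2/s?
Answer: -1469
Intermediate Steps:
a(s) = -6 + 2/s
l(Y) = -13/2 (l(Y) = -6 + 2/(-4) = -6 + 2*(-¼) = -6 - ½ = -13/2)
l(12)*(99 + 127) = -13*(99 + 127)/2 = -13/2*226 = -1469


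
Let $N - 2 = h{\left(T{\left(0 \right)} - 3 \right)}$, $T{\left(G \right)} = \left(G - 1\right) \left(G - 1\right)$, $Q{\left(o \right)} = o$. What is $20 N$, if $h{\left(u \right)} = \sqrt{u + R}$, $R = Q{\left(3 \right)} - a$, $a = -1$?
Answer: $40 + 20 \sqrt{2} \approx 68.284$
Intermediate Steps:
$T{\left(G \right)} = \left(-1 + G\right)^{2}$ ($T{\left(G \right)} = \left(-1 + G\right) \left(-1 + G\right) = \left(-1 + G\right)^{2}$)
$R = 4$ ($R = 3 - -1 = 3 + 1 = 4$)
$h{\left(u \right)} = \sqrt{4 + u}$ ($h{\left(u \right)} = \sqrt{u + 4} = \sqrt{4 + u}$)
$N = 2 + \sqrt{2}$ ($N = 2 + \sqrt{4 - \left(3 - \left(-1 + 0\right)^{2}\right)} = 2 + \sqrt{4 - \left(3 - \left(-1\right)^{2}\right)} = 2 + \sqrt{4 + \left(1 - 3\right)} = 2 + \sqrt{4 - 2} = 2 + \sqrt{2} \approx 3.4142$)
$20 N = 20 \left(2 + \sqrt{2}\right) = 40 + 20 \sqrt{2}$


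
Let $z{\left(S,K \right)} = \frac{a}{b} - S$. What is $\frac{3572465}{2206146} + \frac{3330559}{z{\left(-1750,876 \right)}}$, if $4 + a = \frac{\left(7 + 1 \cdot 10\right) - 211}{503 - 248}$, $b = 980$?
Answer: $\frac{918876203940545545}{482400060594378} \approx 1904.8$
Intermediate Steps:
$a = - \frac{1214}{255}$ ($a = -4 + \frac{\left(7 + 1 \cdot 10\right) - 211}{503 - 248} = -4 + \frac{\left(7 + 10\right) - 211}{255} = -4 + \left(17 - 211\right) \frac{1}{255} = -4 - \frac{194}{255} = - \frac{1214}{255} \approx -4.7608$)
$z{\left(S,K \right)} = - \frac{607}{124950} - S$ ($z{\left(S,K \right)} = - \frac{1214}{255 \cdot 980} - S = \left(- \frac{1214}{255}\right) \frac{1}{980} - S = - \frac{607}{124950} - S$)
$\frac{3572465}{2206146} + \frac{3330559}{z{\left(-1750,876 \right)}} = \frac{3572465}{2206146} + \frac{3330559}{- \frac{607}{124950} - -1750} = 3572465 \cdot \frac{1}{2206146} + \frac{3330559}{- \frac{607}{124950} + 1750} = \frac{3572465}{2206146} + \frac{3330559}{\frac{218661893}{124950}} = \frac{3572465}{2206146} + 3330559 \cdot \frac{124950}{218661893} = \frac{3572465}{2206146} + \frac{416153347050}{218661893} = \frac{918876203940545545}{482400060594378}$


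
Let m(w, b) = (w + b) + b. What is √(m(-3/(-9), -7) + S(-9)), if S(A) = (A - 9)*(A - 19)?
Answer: √4413/3 ≈ 22.143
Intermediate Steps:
m(w, b) = w + 2*b (m(w, b) = (b + w) + b = w + 2*b)
S(A) = (-19 + A)*(-9 + A) (S(A) = (-9 + A)*(-19 + A) = (-19 + A)*(-9 + A))
√(m(-3/(-9), -7) + S(-9)) = √((-3/(-9) + 2*(-7)) + (171 + (-9)² - 28*(-9))) = √((-3*(-⅑) - 14) + (171 + 81 + 252)) = √((⅓ - 14) + 504) = √(-41/3 + 504) = √(1471/3) = √4413/3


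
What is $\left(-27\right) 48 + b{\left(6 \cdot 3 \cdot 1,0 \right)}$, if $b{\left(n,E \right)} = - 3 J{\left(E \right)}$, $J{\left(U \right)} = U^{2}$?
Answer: $-1296$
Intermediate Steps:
$b{\left(n,E \right)} = - 3 E^{2}$
$\left(-27\right) 48 + b{\left(6 \cdot 3 \cdot 1,0 \right)} = \left(-27\right) 48 - 3 \cdot 0^{2} = -1296 - 0 = -1296 + 0 = -1296$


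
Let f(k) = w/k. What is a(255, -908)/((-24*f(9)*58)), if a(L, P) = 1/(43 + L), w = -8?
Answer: 3/1106176 ≈ 2.7120e-6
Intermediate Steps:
f(k) = -8/k
a(255, -908)/((-24*f(9)*58)) = 1/((43 + 255)*((-(-192)/9*58))) = 1/(298*((-(-192)/9*58))) = 1/(298*((-24*(-8/9)*58))) = 1/(298*(((64/3)*58))) = 1/(298*(3712/3)) = (1/298)*(3/3712) = 3/1106176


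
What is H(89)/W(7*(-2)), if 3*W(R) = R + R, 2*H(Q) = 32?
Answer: -12/7 ≈ -1.7143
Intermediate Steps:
H(Q) = 16 (H(Q) = (½)*32 = 16)
W(R) = 2*R/3 (W(R) = (R + R)/3 = (2*R)/3 = 2*R/3)
H(89)/W(7*(-2)) = 16/((2*(7*(-2))/3)) = 16/(((⅔)*(-14))) = 16/(-28/3) = 16*(-3/28) = -12/7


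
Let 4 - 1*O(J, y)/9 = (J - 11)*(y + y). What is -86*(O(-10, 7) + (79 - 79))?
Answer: -230652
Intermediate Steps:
O(J, y) = 36 - 18*y*(-11 + J) (O(J, y) = 36 - 9*(J - 11)*(y + y) = 36 - 9*(-11 + J)*2*y = 36 - 18*y*(-11 + J))
-86*(O(-10, 7) + (79 - 79)) = -86*((36 + 198*7 - 18*(-10)*7) + (79 - 79)) = -86*((36 + 1386 + 1260) + 0) = -86*(2682 + 0) = -86*2682 = -230652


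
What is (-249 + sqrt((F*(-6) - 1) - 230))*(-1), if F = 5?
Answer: 249 - 3*I*sqrt(29) ≈ 249.0 - 16.155*I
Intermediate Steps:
(-249 + sqrt((F*(-6) - 1) - 230))*(-1) = (-249 + sqrt((5*(-6) - 1) - 230))*(-1) = (-249 + sqrt((-30 - 1) - 230))*(-1) = (-249 + sqrt(-31 - 230))*(-1) = (-249 + sqrt(-261))*(-1) = (-249 + 3*I*sqrt(29))*(-1) = 249 - 3*I*sqrt(29)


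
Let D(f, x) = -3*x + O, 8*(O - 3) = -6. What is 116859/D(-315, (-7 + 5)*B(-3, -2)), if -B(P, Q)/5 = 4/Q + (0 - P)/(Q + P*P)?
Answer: 1090684/461 ≈ 2365.9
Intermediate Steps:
O = 9/4 (O = 3 + (⅛)*(-6) = 3 - ¾ = 9/4 ≈ 2.2500)
B(P, Q) = -20/Q + 5*P/(Q + P²) (B(P, Q) = -5*(4/Q + (0 - P)/(Q + P*P)) = -5*(4/Q + (-P)/(Q + P²)) = -5*(4/Q - P/(Q + P²)) = -20/Q + 5*P/(Q + P²))
D(f, x) = 9/4 - 3*x (D(f, x) = -3*x + 9/4 = 9/4 - 3*x)
116859/D(-315, (-7 + 5)*B(-3, -2)) = 116859/(9/4 - 3*(-7 + 5)*5*(-4*(-2) - 4*(-3)² - 3*(-2))/(-2*(-2 + (-3)²))) = 116859/(9/4 - (-6)*5*(-½)*(8 - 4*9 + 6)/(-2 + 9)) = 116859/(9/4 - (-6)*5*(-½)*(8 - 36 + 6)/7) = 116859/(9/4 - (-6)*5*(-½)*(⅐)*(-22)) = 116859/(9/4 - (-6)*55/7) = 116859/(9/4 - 3*(-110/7)) = 116859/(9/4 + 330/7) = 116859/(1383/28) = 116859*(28/1383) = 1090684/461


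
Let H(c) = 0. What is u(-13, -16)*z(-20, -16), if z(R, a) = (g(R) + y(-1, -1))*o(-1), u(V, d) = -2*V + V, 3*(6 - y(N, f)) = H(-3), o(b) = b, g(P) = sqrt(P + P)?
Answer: -78 - 26*I*sqrt(10) ≈ -78.0 - 82.219*I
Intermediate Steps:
g(P) = sqrt(2)*sqrt(P) (g(P) = sqrt(2*P) = sqrt(2)*sqrt(P))
y(N, f) = 6 (y(N, f) = 6 - 1/3*0 = 6 + 0 = 6)
u(V, d) = -V
z(R, a) = -6 - sqrt(2)*sqrt(R) (z(R, a) = (sqrt(2)*sqrt(R) + 6)*(-1) = (6 + sqrt(2)*sqrt(R))*(-1) = -6 - sqrt(2)*sqrt(R))
u(-13, -16)*z(-20, -16) = (-1*(-13))*(-6 - sqrt(2)*sqrt(-20)) = 13*(-6 - sqrt(2)*2*I*sqrt(5)) = 13*(-6 - 2*I*sqrt(10)) = -78 - 26*I*sqrt(10)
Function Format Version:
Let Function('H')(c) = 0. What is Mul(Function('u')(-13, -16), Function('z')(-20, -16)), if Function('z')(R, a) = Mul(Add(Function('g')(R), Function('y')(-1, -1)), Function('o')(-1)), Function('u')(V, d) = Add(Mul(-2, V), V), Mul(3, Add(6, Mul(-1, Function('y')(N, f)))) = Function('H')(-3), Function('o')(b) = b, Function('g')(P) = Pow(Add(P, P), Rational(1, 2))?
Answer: Add(-78, Mul(-26, I, Pow(10, Rational(1, 2)))) ≈ Add(-78.000, Mul(-82.219, I))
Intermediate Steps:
Function('g')(P) = Mul(Pow(2, Rational(1, 2)), Pow(P, Rational(1, 2))) (Function('g')(P) = Pow(Mul(2, P), Rational(1, 2)) = Mul(Pow(2, Rational(1, 2)), Pow(P, Rational(1, 2))))
Function('y')(N, f) = 6 (Function('y')(N, f) = Add(6, Mul(Rational(-1, 3), 0)) = Add(6, 0) = 6)
Function('u')(V, d) = Mul(-1, V)
Function('z')(R, a) = Add(-6, Mul(-1, Pow(2, Rational(1, 2)), Pow(R, Rational(1, 2)))) (Function('z')(R, a) = Mul(Add(Mul(Pow(2, Rational(1, 2)), Pow(R, Rational(1, 2))), 6), -1) = Mul(Add(6, Mul(Pow(2, Rational(1, 2)), Pow(R, Rational(1, 2)))), -1) = Add(-6, Mul(-1, Pow(2, Rational(1, 2)), Pow(R, Rational(1, 2)))))
Mul(Function('u')(-13, -16), Function('z')(-20, -16)) = Mul(Mul(-1, -13), Add(-6, Mul(-1, Pow(2, Rational(1, 2)), Pow(-20, Rational(1, 2))))) = Mul(13, Add(-6, Mul(-1, Pow(2, Rational(1, 2)), Mul(2, I, Pow(5, Rational(1, 2)))))) = Mul(13, Add(-6, Mul(-2, I, Pow(10, Rational(1, 2))))) = Add(-78, Mul(-26, I, Pow(10, Rational(1, 2))))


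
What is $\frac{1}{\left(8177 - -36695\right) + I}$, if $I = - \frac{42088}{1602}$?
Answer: $\frac{801}{35921428} \approx 2.2299 \cdot 10^{-5}$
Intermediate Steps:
$I = - \frac{21044}{801}$ ($I = \left(-42088\right) \frac{1}{1602} = - \frac{21044}{801} \approx -26.272$)
$\frac{1}{\left(8177 - -36695\right) + I} = \frac{1}{\left(8177 - -36695\right) - \frac{21044}{801}} = \frac{1}{\left(8177 + 36695\right) - \frac{21044}{801}} = \frac{1}{44872 - \frac{21044}{801}} = \frac{1}{\frac{35921428}{801}} = \frac{801}{35921428}$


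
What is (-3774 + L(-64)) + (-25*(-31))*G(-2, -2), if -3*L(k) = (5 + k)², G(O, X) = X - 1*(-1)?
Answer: -17128/3 ≈ -5709.3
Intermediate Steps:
G(O, X) = 1 + X (G(O, X) = X + 1 = 1 + X)
L(k) = -(5 + k)²/3
(-3774 + L(-64)) + (-25*(-31))*G(-2, -2) = (-3774 - (5 - 64)²/3) + (-25*(-31))*(1 - 2) = (-3774 - ⅓*(-59)²) + 775*(-1) = (-3774 - ⅓*3481) - 775 = (-3774 - 3481/3) - 775 = -14803/3 - 775 = -17128/3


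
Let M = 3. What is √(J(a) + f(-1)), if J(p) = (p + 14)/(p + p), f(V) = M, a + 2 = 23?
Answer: √138/6 ≈ 1.9579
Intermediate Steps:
a = 21 (a = -2 + 23 = 21)
f(V) = 3
J(p) = (14 + p)/(2*p) (J(p) = (14 + p)/((2*p)) = (14 + p)*(1/(2*p)) = (14 + p)/(2*p))
√(J(a) + f(-1)) = √((½)*(14 + 21)/21 + 3) = √((½)*(1/21)*35 + 3) = √(⅚ + 3) = √(23/6) = √138/6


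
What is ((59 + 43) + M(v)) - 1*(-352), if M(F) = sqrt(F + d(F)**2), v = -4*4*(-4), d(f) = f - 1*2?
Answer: 454 + 2*sqrt(977) ≈ 516.51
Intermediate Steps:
d(f) = -2 + f (d(f) = f - 2 = -2 + f)
v = 64 (v = -16*(-4) = 64)
M(F) = sqrt(F + (-2 + F)**2)
((59 + 43) + M(v)) - 1*(-352) = ((59 + 43) + sqrt(64 + (-2 + 64)**2)) - 1*(-352) = (102 + sqrt(64 + 62**2)) + 352 = (102 + sqrt(64 + 3844)) + 352 = (102 + sqrt(3908)) + 352 = (102 + 2*sqrt(977)) + 352 = 454 + 2*sqrt(977)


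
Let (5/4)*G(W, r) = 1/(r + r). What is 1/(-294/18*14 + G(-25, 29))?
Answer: -435/99464 ≈ -0.0043734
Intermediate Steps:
G(W, r) = 2/(5*r) (G(W, r) = 4/(5*(r + r)) = 4/(5*((2*r))) = 4*(1/(2*r))/5 = 2/(5*r))
1/(-294/18*14 + G(-25, 29)) = 1/(-294/18*14 + (⅖)/29) = 1/(-294/18*14 + (⅖)*(1/29)) = 1/(-14*7/6*14 + 2/145) = 1/(-49/3*14 + 2/145) = 1/(-686/3 + 2/145) = 1/(-99464/435) = -435/99464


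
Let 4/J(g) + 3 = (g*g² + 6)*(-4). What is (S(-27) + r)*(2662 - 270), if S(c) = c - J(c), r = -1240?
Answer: -238528419688/78705 ≈ -3.0307e+6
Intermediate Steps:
J(g) = 4/(-27 - 4*g³) (J(g) = 4/(-3 + (g*g² + 6)*(-4)) = 4/(-3 + (g³ + 6)*(-4)) = 4/(-3 + (6 + g³)*(-4)) = 4/(-3 + (-24 - 4*g³)) = 4/(-27 - 4*g³))
S(c) = c + 4/(27 + 4*c³) (S(c) = c - (-4)/(27 + 4*c³) = c + 4/(27 + 4*c³))
(S(-27) + r)*(2662 - 270) = ((-27 + 4/(27 + 4*(-27)³)) - 1240)*(2662 - 270) = ((-27 + 4/(27 + 4*(-19683))) - 1240)*2392 = ((-27 + 4/(27 - 78732)) - 1240)*2392 = ((-27 + 4/(-78705)) - 1240)*2392 = ((-27 + 4*(-1/78705)) - 1240)*2392 = ((-27 - 4/78705) - 1240)*2392 = (-2125039/78705 - 1240)*2392 = -99719239/78705*2392 = -238528419688/78705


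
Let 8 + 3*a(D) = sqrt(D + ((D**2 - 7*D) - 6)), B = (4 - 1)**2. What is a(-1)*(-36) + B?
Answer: 93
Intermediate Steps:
B = 9 (B = 3**2 = 9)
a(D) = -8/3 + sqrt(-6 + D**2 - 6*D)/3 (a(D) = -8/3 + sqrt(D + ((D**2 - 7*D) - 6))/3 = -8/3 + sqrt(D + (-6 + D**2 - 7*D))/3 = -8/3 + sqrt(-6 + D**2 - 6*D)/3)
a(-1)*(-36) + B = (-8/3 + sqrt(-6 + (-1)**2 - 6*(-1))/3)*(-36) + 9 = (-8/3 + sqrt(-6 + 1 + 6)/3)*(-36) + 9 = (-8/3 + sqrt(1)/3)*(-36) + 9 = (-8/3 + (1/3)*1)*(-36) + 9 = (-8/3 + 1/3)*(-36) + 9 = -7/3*(-36) + 9 = 84 + 9 = 93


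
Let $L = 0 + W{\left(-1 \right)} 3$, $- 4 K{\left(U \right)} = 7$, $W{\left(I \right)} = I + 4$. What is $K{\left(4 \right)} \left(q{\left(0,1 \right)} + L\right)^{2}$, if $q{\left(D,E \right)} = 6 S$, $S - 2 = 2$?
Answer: $- \frac{7623}{4} \approx -1905.8$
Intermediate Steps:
$W{\left(I \right)} = 4 + I$
$S = 4$ ($S = 2 + 2 = 4$)
$K{\left(U \right)} = - \frac{7}{4}$ ($K{\left(U \right)} = \left(- \frac{1}{4}\right) 7 = - \frac{7}{4}$)
$L = 9$ ($L = 0 + \left(4 - 1\right) 3 = 0 + 3 \cdot 3 = 0 + 9 = 9$)
$q{\left(D,E \right)} = 24$ ($q{\left(D,E \right)} = 6 \cdot 4 = 24$)
$K{\left(4 \right)} \left(q{\left(0,1 \right)} + L\right)^{2} = - \frac{7 \left(24 + 9\right)^{2}}{4} = - \frac{7 \cdot 33^{2}}{4} = \left(- \frac{7}{4}\right) 1089 = - \frac{7623}{4}$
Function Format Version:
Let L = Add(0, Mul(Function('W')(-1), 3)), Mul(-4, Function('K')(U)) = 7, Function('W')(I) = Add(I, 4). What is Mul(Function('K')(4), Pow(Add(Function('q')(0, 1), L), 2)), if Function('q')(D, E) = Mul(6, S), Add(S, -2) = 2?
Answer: Rational(-7623, 4) ≈ -1905.8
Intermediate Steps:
Function('W')(I) = Add(4, I)
S = 4 (S = Add(2, 2) = 4)
Function('K')(U) = Rational(-7, 4) (Function('K')(U) = Mul(Rational(-1, 4), 7) = Rational(-7, 4))
L = 9 (L = Add(0, Mul(Add(4, -1), 3)) = Add(0, Mul(3, 3)) = Add(0, 9) = 9)
Function('q')(D, E) = 24 (Function('q')(D, E) = Mul(6, 4) = 24)
Mul(Function('K')(4), Pow(Add(Function('q')(0, 1), L), 2)) = Mul(Rational(-7, 4), Pow(Add(24, 9), 2)) = Mul(Rational(-7, 4), Pow(33, 2)) = Mul(Rational(-7, 4), 1089) = Rational(-7623, 4)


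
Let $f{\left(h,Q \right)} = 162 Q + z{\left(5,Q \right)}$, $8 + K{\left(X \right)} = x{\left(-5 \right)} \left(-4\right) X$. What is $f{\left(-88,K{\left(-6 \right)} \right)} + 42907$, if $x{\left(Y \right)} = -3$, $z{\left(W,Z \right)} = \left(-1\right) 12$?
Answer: $29935$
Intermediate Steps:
$z{\left(W,Z \right)} = -12$
$K{\left(X \right)} = -8 + 12 X$ ($K{\left(X \right)} = -8 + \left(-3\right) \left(-4\right) X = -8 + 12 X$)
$f{\left(h,Q \right)} = -12 + 162 Q$ ($f{\left(h,Q \right)} = 162 Q - 12 = -12 + 162 Q$)
$f{\left(-88,K{\left(-6 \right)} \right)} + 42907 = \left(-12 + 162 \left(-8 + 12 \left(-6\right)\right)\right) + 42907 = \left(-12 + 162 \left(-8 - 72\right)\right) + 42907 = \left(-12 + 162 \left(-80\right)\right) + 42907 = \left(-12 - 12960\right) + 42907 = -12972 + 42907 = 29935$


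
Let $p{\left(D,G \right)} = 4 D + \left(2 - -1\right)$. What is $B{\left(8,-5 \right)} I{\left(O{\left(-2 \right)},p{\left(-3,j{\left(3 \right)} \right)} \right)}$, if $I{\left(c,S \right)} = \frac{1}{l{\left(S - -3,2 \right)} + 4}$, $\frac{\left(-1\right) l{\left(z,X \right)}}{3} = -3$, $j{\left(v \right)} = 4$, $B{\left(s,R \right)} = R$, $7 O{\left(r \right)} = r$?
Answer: $- \frac{5}{13} \approx -0.38462$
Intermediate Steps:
$O{\left(r \right)} = \frac{r}{7}$
$l{\left(z,X \right)} = 9$ ($l{\left(z,X \right)} = \left(-3\right) \left(-3\right) = 9$)
$p{\left(D,G \right)} = 3 + 4 D$ ($p{\left(D,G \right)} = 4 D + \left(2 + 1\right) = 4 D + 3 = 3 + 4 D$)
$I{\left(c,S \right)} = \frac{1}{13}$ ($I{\left(c,S \right)} = \frac{1}{9 + 4} = \frac{1}{13}$)
$B{\left(8,-5 \right)} I{\left(O{\left(-2 \right)},p{\left(-3,j{\left(3 \right)} \right)} \right)} = \left(-5\right) \frac{1}{13} = - \frac{5}{13}$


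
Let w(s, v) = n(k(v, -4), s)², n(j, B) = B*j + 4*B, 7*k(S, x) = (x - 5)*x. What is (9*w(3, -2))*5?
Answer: 1658880/49 ≈ 33855.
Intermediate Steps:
k(S, x) = x*(-5 + x)/7 (k(S, x) = ((x - 5)*x)/7 = ((-5 + x)*x)/7 = (x*(-5 + x))/7 = x*(-5 + x)/7)
n(j, B) = 4*B + B*j
w(s, v) = 4096*s²/49 (w(s, v) = (s*(4 + (⅐)*(-4)*(-5 - 4)))² = (s*(4 + (⅐)*(-4)*(-9)))² = (s*(4 + 36/7))² = (s*(64/7))² = (64*s/7)² = 4096*s²/49)
(9*w(3, -2))*5 = (9*((4096/49)*3²))*5 = (9*((4096/49)*9))*5 = (9*(36864/49))*5 = (331776/49)*5 = 1658880/49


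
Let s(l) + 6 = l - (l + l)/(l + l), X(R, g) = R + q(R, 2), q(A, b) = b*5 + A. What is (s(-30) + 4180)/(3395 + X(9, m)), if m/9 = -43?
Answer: 1381/1141 ≈ 1.2103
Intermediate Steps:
m = -387 (m = 9*(-43) = -387)
q(A, b) = A + 5*b (q(A, b) = 5*b + A = A + 5*b)
X(R, g) = 10 + 2*R (X(R, g) = R + (R + 5*2) = R + (R + 10) = R + (10 + R) = 10 + 2*R)
s(l) = -7 + l (s(l) = -6 + (l - (l + l)/(l + l)) = -6 + (l - 2*l/(2*l)) = -6 + (l - 2*l*1/(2*l)) = -6 + (l - 1*1) = -6 + (l - 1) = -6 + (-1 + l) = -7 + l)
(s(-30) + 4180)/(3395 + X(9, m)) = ((-7 - 30) + 4180)/(3395 + (10 + 2*9)) = (-37 + 4180)/(3395 + (10 + 18)) = 4143/(3395 + 28) = 4143/3423 = 4143*(1/3423) = 1381/1141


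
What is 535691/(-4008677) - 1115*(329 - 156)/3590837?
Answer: -2696832813282/14394505692649 ≈ -0.18735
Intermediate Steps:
535691/(-4008677) - 1115*(329 - 156)/3590837 = 535691*(-1/4008677) - 1115*173*(1/3590837) = -535691/4008677 - 192895*1/3590837 = -535691/4008677 - 192895/3590837 = -2696832813282/14394505692649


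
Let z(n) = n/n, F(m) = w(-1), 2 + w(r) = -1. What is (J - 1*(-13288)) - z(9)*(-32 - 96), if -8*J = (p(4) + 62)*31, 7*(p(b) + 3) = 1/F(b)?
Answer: 1107755/84 ≈ 13188.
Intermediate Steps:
w(r) = -3 (w(r) = -2 - 1 = -3)
F(m) = -3
z(n) = 1
p(b) = -64/21 (p(b) = -3 + (1/7)/(-3) = -3 + (1/7)*(-1/3) = -3 - 1/21 = -64/21)
J = -19189/84 (J = -(-64/21 + 62)*31/8 = -619*31/84 = -1/8*38378/21 = -19189/84 ≈ -228.44)
(J - 1*(-13288)) - z(9)*(-32 - 96) = (-19189/84 - 1*(-13288)) - (-32 - 96) = (-19189/84 + 13288) - (-128) = 1097003/84 - 1*(-128) = 1097003/84 + 128 = 1107755/84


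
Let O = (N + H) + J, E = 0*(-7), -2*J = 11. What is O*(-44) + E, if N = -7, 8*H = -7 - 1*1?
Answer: 594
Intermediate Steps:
J = -11/2 (J = -1/2*11 = -11/2 ≈ -5.5000)
H = -1 (H = (-7 - 1*1)/8 = (-7 - 1)/8 = (1/8)*(-8) = -1)
E = 0
O = -27/2 (O = (-7 - 1) - 11/2 = -8 - 11/2 = -27/2 ≈ -13.500)
O*(-44) + E = -27/2*(-44) + 0 = 594 + 0 = 594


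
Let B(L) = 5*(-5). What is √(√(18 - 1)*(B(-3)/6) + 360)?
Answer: √(12960 - 150*√17)/6 ≈ 18.515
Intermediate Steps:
B(L) = -25
√(√(18 - 1)*(B(-3)/6) + 360) = √(√(18 - 1)*(-25/6) + 360) = √(√17*(-25*⅙) + 360) = √(√17*(-25/6) + 360) = √(-25*√17/6 + 360) = √(360 - 25*√17/6)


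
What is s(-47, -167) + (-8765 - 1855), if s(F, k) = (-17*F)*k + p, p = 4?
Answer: -144049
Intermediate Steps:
s(F, k) = 4 - 17*F*k (s(F, k) = (-17*F)*k + 4 = -17*F*k + 4 = 4 - 17*F*k)
s(-47, -167) + (-8765 - 1855) = (4 - 17*(-47)*(-167)) + (-8765 - 1855) = (4 - 133433) - 10620 = -133429 - 10620 = -144049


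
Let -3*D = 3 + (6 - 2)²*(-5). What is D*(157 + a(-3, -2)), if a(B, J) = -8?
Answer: 11473/3 ≈ 3824.3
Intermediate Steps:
D = 77/3 (D = -(3 + (6 - 2)²*(-5))/3 = -(3 + 4²*(-5))/3 = -(3 + 16*(-5))/3 = -(3 - 80)/3 = -⅓*(-77) = 77/3 ≈ 25.667)
D*(157 + a(-3, -2)) = 77*(157 - 8)/3 = (77/3)*149 = 11473/3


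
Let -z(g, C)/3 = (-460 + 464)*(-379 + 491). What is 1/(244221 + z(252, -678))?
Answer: 1/242877 ≈ 4.1173e-6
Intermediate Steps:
z(g, C) = -1344 (z(g, C) = -3*(-460 + 464)*(-379 + 491) = -12*112 = -3*448 = -1344)
1/(244221 + z(252, -678)) = 1/(244221 - 1344) = 1/242877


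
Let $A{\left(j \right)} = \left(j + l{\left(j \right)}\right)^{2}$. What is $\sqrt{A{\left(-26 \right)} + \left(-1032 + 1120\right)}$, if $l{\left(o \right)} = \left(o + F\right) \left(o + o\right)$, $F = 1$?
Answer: $2 \sqrt{405791} \approx 1274.0$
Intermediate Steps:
$l{\left(o \right)} = 2 o \left(1 + o\right)$ ($l{\left(o \right)} = \left(o + 1\right) \left(o + o\right) = \left(1 + o\right) 2 o = 2 o \left(1 + o\right)$)
$A{\left(j \right)} = \left(j + 2 j \left(1 + j\right)\right)^{2}$
$\sqrt{A{\left(-26 \right)} + \left(-1032 + 1120\right)} = \sqrt{\left(-26\right)^{2} \left(3 + 2 \left(-26\right)\right)^{2} + \left(-1032 + 1120\right)} = \sqrt{676 \left(3 - 52\right)^{2} + 88} = \sqrt{676 \left(-49\right)^{2} + 88} = \sqrt{676 \cdot 2401 + 88} = \sqrt{1623076 + 88} = \sqrt{1623164} = 2 \sqrt{405791}$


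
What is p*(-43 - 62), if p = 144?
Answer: -15120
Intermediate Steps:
p*(-43 - 62) = 144*(-43 - 62) = 144*(-105) = -15120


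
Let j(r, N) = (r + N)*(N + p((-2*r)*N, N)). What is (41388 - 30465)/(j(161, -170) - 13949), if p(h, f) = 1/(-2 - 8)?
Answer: -109230/124181 ≈ -0.87960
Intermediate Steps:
p(h, f) = -⅒ (p(h, f) = 1/(-10) = -⅒)
j(r, N) = (-⅒ + N)*(N + r) (j(r, N) = (r + N)*(N - ⅒) = (N + r)*(-⅒ + N) = (-⅒ + N)*(N + r))
(41388 - 30465)/(j(161, -170) - 13949) = (41388 - 30465)/(((-170)² - ⅒*(-170) - ⅒*161 - 170*161) - 13949) = 10923/((28900 + 17 - 161/10 - 27370) - 13949) = 10923/(15309/10 - 13949) = 10923/(-124181/10) = 10923*(-10/124181) = -109230/124181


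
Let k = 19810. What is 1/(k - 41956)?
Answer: -1/22146 ≈ -4.5155e-5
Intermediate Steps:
1/(k - 41956) = 1/(19810 - 41956) = 1/(-22146) = -1/22146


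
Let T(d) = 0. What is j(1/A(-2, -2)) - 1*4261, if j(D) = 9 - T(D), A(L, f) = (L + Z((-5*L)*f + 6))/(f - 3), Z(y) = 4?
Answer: -4252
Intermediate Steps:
A(L, f) = (4 + L)/(-3 + f) (A(L, f) = (L + 4)/(f - 3) = (4 + L)/(-3 + f))
j(D) = 9 (j(D) = 9 - 1*0 = 9 + 0 = 9)
j(1/A(-2, -2)) - 1*4261 = 9 - 1*4261 = 9 - 4261 = -4252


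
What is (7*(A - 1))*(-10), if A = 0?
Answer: 70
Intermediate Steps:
(7*(A - 1))*(-10) = (7*(0 - 1))*(-10) = (7*(-1))*(-10) = -7*(-10) = 70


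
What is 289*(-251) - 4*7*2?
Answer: -72595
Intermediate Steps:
289*(-251) - 4*7*2 = -72539 - 28*2 = -72539 - 56 = -72595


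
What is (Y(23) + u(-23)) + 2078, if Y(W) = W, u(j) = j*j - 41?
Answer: 2589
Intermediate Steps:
u(j) = -41 + j**2 (u(j) = j**2 - 41 = -41 + j**2)
(Y(23) + u(-23)) + 2078 = (23 + (-41 + (-23)**2)) + 2078 = (23 + (-41 + 529)) + 2078 = (23 + 488) + 2078 = 511 + 2078 = 2589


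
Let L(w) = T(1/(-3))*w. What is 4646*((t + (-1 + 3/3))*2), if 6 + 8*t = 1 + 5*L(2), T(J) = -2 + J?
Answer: -197455/6 ≈ -32909.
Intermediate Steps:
L(w) = -7*w/3 (L(w) = (-2 + 1/(-3))*w = (-2 - ⅓)*w = -7*w/3)
t = -85/24 (t = -¾ + (1 + 5*(-7/3*2))/8 = -¾ + (1 + 5*(-14/3))/8 = -¾ + (1 - 70/3)/8 = -¾ + (⅛)*(-67/3) = -¾ - 67/24 = -85/24 ≈ -3.5417)
4646*((t + (-1 + 3/3))*2) = 4646*((-85/24 + (-1 + 3/3))*2) = 4646*((-85/24 + (-1 + 3*(⅓)))*2) = 4646*((-85/24 + (-1 + 1))*2) = 4646*((-85/24 + 0)*2) = 4646*(-85/24*2) = 4646*(-85/12) = -197455/6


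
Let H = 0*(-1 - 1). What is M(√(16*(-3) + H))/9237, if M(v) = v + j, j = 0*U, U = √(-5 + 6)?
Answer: 4*I*√3/9237 ≈ 0.00075005*I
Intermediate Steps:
H = 0 (H = 0*(-2) = 0)
U = 1 (U = √1 = 1)
j = 0 (j = 0*1 = 0)
M(v) = v (M(v) = v + 0 = v)
M(√(16*(-3) + H))/9237 = √(16*(-3) + 0)/9237 = √(-48 + 0)*(1/9237) = √(-48)*(1/9237) = (4*I*√3)*(1/9237) = 4*I*√3/9237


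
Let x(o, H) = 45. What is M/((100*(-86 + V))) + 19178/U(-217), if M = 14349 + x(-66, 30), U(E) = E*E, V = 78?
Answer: -331228333/18835600 ≈ -17.585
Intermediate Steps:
U(E) = E**2
M = 14394 (M = 14349 + 45 = 14394)
M/((100*(-86 + V))) + 19178/U(-217) = 14394/((100*(-86 + 78))) + 19178/((-217)**2) = 14394/((100*(-8))) + 19178/47089 = 14394/(-800) + 19178*(1/47089) = 14394*(-1/800) + 19178/47089 = -7197/400 + 19178/47089 = -331228333/18835600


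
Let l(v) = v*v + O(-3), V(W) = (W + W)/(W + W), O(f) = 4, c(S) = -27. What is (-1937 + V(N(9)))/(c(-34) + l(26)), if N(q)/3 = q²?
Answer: -1936/653 ≈ -2.9648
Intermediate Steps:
N(q) = 3*q²
V(W) = 1 (V(W) = (2*W)/((2*W)) = (2*W)*(1/(2*W)) = 1)
l(v) = 4 + v² (l(v) = v*v + 4 = v² + 4 = 4 + v²)
(-1937 + V(N(9)))/(c(-34) + l(26)) = (-1937 + 1)/(-27 + (4 + 26²)) = -1936/(-27 + (4 + 676)) = -1936/(-27 + 680) = -1936/653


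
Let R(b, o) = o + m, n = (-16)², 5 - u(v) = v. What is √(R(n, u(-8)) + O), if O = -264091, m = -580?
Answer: I*√264658 ≈ 514.45*I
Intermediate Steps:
u(v) = 5 - v
n = 256
R(b, o) = -580 + o (R(b, o) = o - 580 = -580 + o)
√(R(n, u(-8)) + O) = √((-580 + (5 - 1*(-8))) - 264091) = √((-580 + (5 + 8)) - 264091) = √((-580 + 13) - 264091) = √(-567 - 264091) = √(-264658) = I*√264658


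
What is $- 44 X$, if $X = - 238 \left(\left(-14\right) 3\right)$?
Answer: $-439824$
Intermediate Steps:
$X = 9996$ ($X = \left(-238\right) \left(-42\right) = 9996$)
$- 44 X = \left(-44\right) 9996 = -439824$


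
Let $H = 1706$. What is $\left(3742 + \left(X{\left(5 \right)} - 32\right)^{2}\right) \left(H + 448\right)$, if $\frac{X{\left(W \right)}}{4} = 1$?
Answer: $9749004$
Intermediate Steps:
$X{\left(W \right)} = 4$ ($X{\left(W \right)} = 4 \cdot 1 = 4$)
$\left(3742 + \left(X{\left(5 \right)} - 32\right)^{2}\right) \left(H + 448\right) = \left(3742 + \left(4 - 32\right)^{2}\right) \left(1706 + 448\right) = \left(3742 + \left(-28\right)^{2}\right) 2154 = \left(3742 + 784\right) 2154 = 4526 \cdot 2154 = 9749004$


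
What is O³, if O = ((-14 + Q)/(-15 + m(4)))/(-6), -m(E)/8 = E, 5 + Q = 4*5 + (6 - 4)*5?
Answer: 1331/22425768 ≈ 5.9351e-5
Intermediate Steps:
Q = 25 (Q = -5 + (4*5 + (6 - 4)*5) = -5 + (20 + 2*5) = -5 + (20 + 10) = -5 + 30 = 25)
m(E) = -8*E
O = 11/282 (O = ((-14 + 25)/(-15 - 8*4))/(-6) = (11/(-15 - 32))*(-⅙) = (11/(-47))*(-⅙) = (11*(-1/47))*(-⅙) = -11/47*(-⅙) = 11/282 ≈ 0.039007)
O³ = (11/282)³ = 1331/22425768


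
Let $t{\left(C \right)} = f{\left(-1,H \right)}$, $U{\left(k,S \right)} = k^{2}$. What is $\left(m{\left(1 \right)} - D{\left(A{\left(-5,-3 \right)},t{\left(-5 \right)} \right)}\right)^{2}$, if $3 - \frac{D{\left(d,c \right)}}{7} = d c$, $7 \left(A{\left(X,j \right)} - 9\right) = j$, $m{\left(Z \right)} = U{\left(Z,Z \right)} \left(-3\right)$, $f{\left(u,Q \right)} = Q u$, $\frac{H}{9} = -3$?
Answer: $2547216$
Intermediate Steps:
$H = -27$ ($H = 9 \left(-3\right) = -27$)
$m{\left(Z \right)} = - 3 Z^{2}$ ($m{\left(Z \right)} = Z^{2} \left(-3\right) = - 3 Z^{2}$)
$t{\left(C \right)} = 27$ ($t{\left(C \right)} = \left(-27\right) \left(-1\right) = 27$)
$A{\left(X,j \right)} = 9 + \frac{j}{7}$
$D{\left(d,c \right)} = 21 - 7 c d$ ($D{\left(d,c \right)} = 21 - 7 d c = 21 - 7 c d$)
$\left(m{\left(1 \right)} - D{\left(A{\left(-5,-3 \right)},t{\left(-5 \right)} \right)}\right)^{2} = \left(- 3 \cdot 1^{2} - \left(21 - 189 \left(9 + \frac{1}{7} \left(-3\right)\right)\right)\right)^{2} = \left(\left(-3\right) 1 - \left(21 - 189 \left(9 - \frac{3}{7}\right)\right)\right)^{2} = \left(-3 - \left(21 - 189 \cdot \frac{60}{7}\right)\right)^{2} = \left(-3 - \left(21 - 1620\right)\right)^{2} = \left(-3 - -1599\right)^{2} = \left(-3 + 1599\right)^{2} = 1596^{2} = 2547216$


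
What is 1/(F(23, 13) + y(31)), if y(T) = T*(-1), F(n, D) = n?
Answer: -1/8 ≈ -0.12500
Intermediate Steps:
y(T) = -T
1/(F(23, 13) + y(31)) = 1/(23 - 1*31) = 1/(23 - 31) = 1/(-8) = -1/8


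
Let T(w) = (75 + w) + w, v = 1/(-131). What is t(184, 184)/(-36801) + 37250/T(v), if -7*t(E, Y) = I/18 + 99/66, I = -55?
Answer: 34387597832/69222681 ≈ 496.77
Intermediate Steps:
v = -1/131 ≈ -0.0076336
T(w) = 75 + 2*w
t(E, Y) = 2/9 (t(E, Y) = -(-55/18 + 99/66)/7 = -(-55*1/18 + 99*(1/66))/7 = -(-55/18 + 3/2)/7 = -⅐*(-14/9) = 2/9)
t(184, 184)/(-36801) + 37250/T(v) = (2/9)/(-36801) + 37250/(75 + 2*(-1/131)) = (2/9)*(-1/36801) + 37250/(75 - 2/131) = -2/331209 + 37250/(9823/131) = -2/331209 + 37250*(131/9823) = -2/331209 + 4879750/9823 = 34387597832/69222681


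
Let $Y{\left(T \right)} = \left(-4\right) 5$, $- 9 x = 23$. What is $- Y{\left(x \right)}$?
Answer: $20$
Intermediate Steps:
$x = - \frac{23}{9}$ ($x = \left(- \frac{1}{9}\right) 23 = - \frac{23}{9} \approx -2.5556$)
$Y{\left(T \right)} = -20$
$- Y{\left(x \right)} = \left(-1\right) \left(-20\right) = 20$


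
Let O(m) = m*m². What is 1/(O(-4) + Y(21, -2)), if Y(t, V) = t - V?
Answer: -1/41 ≈ -0.024390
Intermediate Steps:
O(m) = m³
1/(O(-4) + Y(21, -2)) = 1/((-4)³ + (21 - 1*(-2))) = 1/(-64 + (21 + 2)) = 1/(-64 + 23) = 1/(-41) = -1/41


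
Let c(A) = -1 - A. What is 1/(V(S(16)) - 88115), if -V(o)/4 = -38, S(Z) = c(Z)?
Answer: -1/87963 ≈ -1.1368e-5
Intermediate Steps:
S(Z) = -1 - Z
V(o) = 152 (V(o) = -4*(-38) = 152)
1/(V(S(16)) - 88115) = 1/(152 - 88115) = 1/(-87963) = -1/87963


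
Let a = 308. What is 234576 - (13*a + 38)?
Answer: 230534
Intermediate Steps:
234576 - (13*a + 38) = 234576 - (13*308 + 38) = 234576 - (4004 + 38) = 234576 - 1*4042 = 234576 - 4042 = 230534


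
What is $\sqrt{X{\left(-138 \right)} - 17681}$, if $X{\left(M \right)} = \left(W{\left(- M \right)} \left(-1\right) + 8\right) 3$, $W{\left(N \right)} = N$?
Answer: $i \sqrt{18071} \approx 134.43 i$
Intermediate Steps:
$X{\left(M \right)} = 24 + 3 M$ ($X{\left(M \right)} = \left(- M \left(-1\right) + 8\right) 3 = \left(M + 8\right) 3 = \left(8 + M\right) 3 = 24 + 3 M$)
$\sqrt{X{\left(-138 \right)} - 17681} = \sqrt{\left(24 + 3 \left(-138\right)\right) - 17681} = \sqrt{\left(24 - 414\right) - 17681} = \sqrt{-390 - 17681} = \sqrt{-18071} = i \sqrt{18071}$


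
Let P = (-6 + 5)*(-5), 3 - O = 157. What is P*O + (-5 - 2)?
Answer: -777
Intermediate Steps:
O = -154 (O = 3 - 1*157 = 3 - 157 = -154)
P = 5 (P = -1*(-5) = 5)
P*O + (-5 - 2) = 5*(-154) + (-5 - 2) = -770 - 7 = -777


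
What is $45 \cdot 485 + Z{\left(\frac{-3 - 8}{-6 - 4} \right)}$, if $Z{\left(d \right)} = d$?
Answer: $\frac{218261}{10} \approx 21826.0$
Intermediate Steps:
$45 \cdot 485 + Z{\left(\frac{-3 - 8}{-6 - 4} \right)} = 45 \cdot 485 + \frac{-3 - 8}{-6 - 4} = 21825 - \frac{11}{-10} = 21825 - - \frac{11}{10} = 21825 + \frac{11}{10} = \frac{218261}{10}$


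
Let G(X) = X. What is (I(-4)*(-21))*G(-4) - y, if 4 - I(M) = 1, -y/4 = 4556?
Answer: 18476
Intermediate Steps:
y = -18224 (y = -4*4556 = -18224)
I(M) = 3 (I(M) = 4 - 1*1 = 4 - 1 = 3)
(I(-4)*(-21))*G(-4) - y = (3*(-21))*(-4) - 1*(-18224) = -63*(-4) + 18224 = 252 + 18224 = 18476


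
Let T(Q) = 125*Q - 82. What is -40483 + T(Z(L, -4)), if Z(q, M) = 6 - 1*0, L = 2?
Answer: -39815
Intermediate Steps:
Z(q, M) = 6 (Z(q, M) = 6 + 0 = 6)
T(Q) = -82 + 125*Q
-40483 + T(Z(L, -4)) = -40483 + (-82 + 125*6) = -40483 + (-82 + 750) = -40483 + 668 = -39815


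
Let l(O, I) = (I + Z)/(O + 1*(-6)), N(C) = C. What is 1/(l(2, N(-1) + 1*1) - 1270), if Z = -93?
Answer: -4/4987 ≈ -0.00080209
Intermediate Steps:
l(O, I) = (-93 + I)/(-6 + O) (l(O, I) = (I - 93)/(O + 1*(-6)) = (-93 + I)/(O - 6) = (-93 + I)/(-6 + O))
1/(l(2, N(-1) + 1*1) - 1270) = 1/((-93 + (-1 + 1*1))/(-6 + 2) - 1270) = 1/((-93 + (-1 + 1))/(-4) - 1270) = 1/(-(-93 + 0)/4 - 1270) = 1/(-¼*(-93) - 1270) = 1/(93/4 - 1270) = 1/(-4987/4) = -4/4987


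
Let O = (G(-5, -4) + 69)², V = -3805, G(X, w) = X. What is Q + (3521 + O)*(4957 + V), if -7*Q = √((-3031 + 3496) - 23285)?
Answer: 8774784 - 2*I*√5705/7 ≈ 8.7748e+6 - 21.58*I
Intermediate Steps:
O = 4096 (O = (-5 + 69)² = 64² = 4096)
Q = -2*I*√5705/7 (Q = -√((-3031 + 3496) - 23285)/7 = -√(465 - 23285)/7 = -2*I*√5705/7 ≈ -21.58*I)
Q + (3521 + O)*(4957 + V) = -2*I*√5705/7 + (3521 + 4096)*(4957 - 3805) = -2*I*√5705/7 + 7617*1152 = -2*I*√5705/7 + 8774784 = 8774784 - 2*I*√5705/7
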